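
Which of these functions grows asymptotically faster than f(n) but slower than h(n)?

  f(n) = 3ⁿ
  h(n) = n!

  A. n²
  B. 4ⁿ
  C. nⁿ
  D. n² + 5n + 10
B

We need g(n) with 3ⁿ = o(g(n)) and g(n) = o(n!), i.e. O(3ⁿ) ≺ g ≺ O(n!).
Check each option:
  A. n² — O(n²) does not grow strictly faster than f(n)
  B. 4ⁿ — O(4ⁿ) is strictly between O(3ⁿ) and O(n!) ✓
  C. nⁿ — O(nⁿ) does not grow strictly slower than h(n)
  D. n² + 5n + 10 — O(n²) does not grow strictly faster than f(n)

Only option B (4ⁿ) lies strictly between.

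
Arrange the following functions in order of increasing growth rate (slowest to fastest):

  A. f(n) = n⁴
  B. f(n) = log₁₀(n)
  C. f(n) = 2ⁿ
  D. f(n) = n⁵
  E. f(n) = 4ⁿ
B < A < D < C < E

Comparing growth rates:
B = log₁₀(n) is O(log n)
A = n⁴ is O(n⁴)
D = n⁵ is O(n⁵)
C = 2ⁿ is O(2ⁿ)
E = 4ⁿ is O(4ⁿ)

Therefore, the order from slowest to fastest is: B < A < D < C < E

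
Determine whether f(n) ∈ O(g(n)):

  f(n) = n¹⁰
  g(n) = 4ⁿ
True

f(n) = n¹⁰ is O(n¹⁰), and g(n) = 4ⁿ is O(4ⁿ).
Since O(n¹⁰) ⊆ O(4ⁿ) (f grows no faster than g), f(n) = O(g(n)) is true.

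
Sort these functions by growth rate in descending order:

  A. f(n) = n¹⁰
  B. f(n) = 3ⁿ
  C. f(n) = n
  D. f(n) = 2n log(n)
B > A > D > C

Comparing growth rates:
B = 3ⁿ is O(3ⁿ)
A = n¹⁰ is O(n¹⁰)
D = 2n log(n) is O(n log n)
C = n is O(n)

Therefore, the order from fastest to slowest is: B > A > D > C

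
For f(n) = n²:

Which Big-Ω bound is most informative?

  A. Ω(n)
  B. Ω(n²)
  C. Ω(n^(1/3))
B

f(n) = n² is Ω(n²).
All listed options are valid Big-Ω bounds (lower bounds),
but Ω(n²) is the tightest (largest valid bound).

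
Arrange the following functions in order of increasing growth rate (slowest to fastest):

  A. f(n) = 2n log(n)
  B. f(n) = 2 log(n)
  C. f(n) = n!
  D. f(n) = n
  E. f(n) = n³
B < D < A < E < C

Comparing growth rates:
B = 2 log(n) is O(log n)
D = n is O(n)
A = 2n log(n) is O(n log n)
E = n³ is O(n³)
C = n! is O(n!)

Therefore, the order from slowest to fastest is: B < D < A < E < C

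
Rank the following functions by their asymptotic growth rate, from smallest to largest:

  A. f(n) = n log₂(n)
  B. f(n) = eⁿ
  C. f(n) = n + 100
C < A < B

Comparing growth rates:
C = n + 100 is O(n)
A = n log₂(n) is O(n log n)
B = eⁿ is O(eⁿ)

Therefore, the order from slowest to fastest is: C < A < B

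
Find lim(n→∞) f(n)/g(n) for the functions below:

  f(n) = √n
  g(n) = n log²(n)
0

Since √n (O(√n)) grows slower than n log²(n) (O(n log² n)),
the ratio f(n)/g(n) → 0 as n → ∞.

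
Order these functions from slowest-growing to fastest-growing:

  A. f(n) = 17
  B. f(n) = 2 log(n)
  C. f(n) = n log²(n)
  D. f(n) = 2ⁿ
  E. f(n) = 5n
A < B < E < C < D

Comparing growth rates:
A = 17 is O(1)
B = 2 log(n) is O(log n)
E = 5n is O(n)
C = n log²(n) is O(n log² n)
D = 2ⁿ is O(2ⁿ)

Therefore, the order from slowest to fastest is: A < B < E < C < D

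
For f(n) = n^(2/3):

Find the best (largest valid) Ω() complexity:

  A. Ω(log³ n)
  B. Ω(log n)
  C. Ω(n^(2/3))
C

f(n) = n^(2/3) is Ω(n^(2/3)).
All listed options are valid Big-Ω bounds (lower bounds),
but Ω(n^(2/3)) is the tightest (largest valid bound).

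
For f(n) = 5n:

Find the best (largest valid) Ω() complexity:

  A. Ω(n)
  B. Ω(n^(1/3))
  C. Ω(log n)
A

f(n) = 5n is Ω(n).
All listed options are valid Big-Ω bounds (lower bounds),
but Ω(n) is the tightest (largest valid bound).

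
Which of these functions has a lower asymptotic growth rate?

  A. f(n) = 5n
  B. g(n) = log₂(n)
B

f(n) = 5n is O(n), while g(n) = log₂(n) is O(log n).
Since O(log n) grows slower than O(n), g(n) is dominated.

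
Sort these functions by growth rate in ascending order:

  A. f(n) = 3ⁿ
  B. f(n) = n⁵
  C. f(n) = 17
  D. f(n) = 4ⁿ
C < B < A < D

Comparing growth rates:
C = 17 is O(1)
B = n⁵ is O(n⁵)
A = 3ⁿ is O(3ⁿ)
D = 4ⁿ is O(4ⁿ)

Therefore, the order from slowest to fastest is: C < B < A < D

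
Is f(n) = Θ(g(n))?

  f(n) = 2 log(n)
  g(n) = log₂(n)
True

f(n) = 2 log(n) and g(n) = log₂(n) are both O(log n).
Since they have the same asymptotic growth rate, f(n) = Θ(g(n)) is true.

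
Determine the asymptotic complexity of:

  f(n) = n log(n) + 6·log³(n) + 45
O(n log n)

The dominant term in n log(n) + 6·log³(n) + 45 is n log(n), which is Θ(n log n).
Lower-order terms (6·log³(n), 45) are asymptotically negligible.
Constants are absorbed, so the tightest bound is O(n log n).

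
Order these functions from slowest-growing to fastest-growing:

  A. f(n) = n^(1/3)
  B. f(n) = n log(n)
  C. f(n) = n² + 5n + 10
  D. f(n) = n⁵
A < B < C < D

Comparing growth rates:
A = n^(1/3) is O(n^(1/3))
B = n log(n) is O(n log n)
C = n² + 5n + 10 is O(n²)
D = n⁵ is O(n⁵)

Therefore, the order from slowest to fastest is: A < B < C < D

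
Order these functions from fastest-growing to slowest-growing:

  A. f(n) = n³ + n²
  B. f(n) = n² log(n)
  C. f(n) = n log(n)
A > B > C

Comparing growth rates:
A = n³ + n² is O(n³)
B = n² log(n) is O(n² log n)
C = n log(n) is O(n log n)

Therefore, the order from fastest to slowest is: A > B > C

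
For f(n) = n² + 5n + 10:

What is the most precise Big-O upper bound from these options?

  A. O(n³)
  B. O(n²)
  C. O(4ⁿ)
B

f(n) = n² + 5n + 10 is O(n²).
All listed options are valid Big-O bounds (upper bounds),
but O(n²) is the tightest (smallest valid bound).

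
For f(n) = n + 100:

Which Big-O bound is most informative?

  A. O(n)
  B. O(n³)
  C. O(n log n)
A

f(n) = n + 100 is O(n).
All listed options are valid Big-O bounds (upper bounds),
but O(n) is the tightest (smallest valid bound).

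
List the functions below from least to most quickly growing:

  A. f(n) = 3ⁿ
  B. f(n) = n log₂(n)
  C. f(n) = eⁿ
B < C < A

Comparing growth rates:
B = n log₂(n) is O(n log n)
C = eⁿ is O(eⁿ)
A = 3ⁿ is O(3ⁿ)

Therefore, the order from slowest to fastest is: B < C < A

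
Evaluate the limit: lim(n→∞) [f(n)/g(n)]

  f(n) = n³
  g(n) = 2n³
1/2

Since n³ and 2n³ have the same growth rate (O(n³)),
the ratio converges to a constant: 1/2.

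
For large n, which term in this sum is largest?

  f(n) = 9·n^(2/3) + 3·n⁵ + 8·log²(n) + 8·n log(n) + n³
3·n⁵

Looking at each term:
  - 9·n^(2/3) is O(n^(2/3))
  - 3·n⁵ is O(n⁵)
  - 8·log²(n) is O(log² n)
  - 8·n log(n) is O(n log n)
  - n³ is O(n³)

The term 3·n⁵ (O(n⁵)) grows fastest and dominates all others.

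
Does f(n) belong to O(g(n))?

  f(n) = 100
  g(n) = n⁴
True

f(n) = 100 is O(1), and g(n) = n⁴ is O(n⁴).
Since O(1) ⊆ O(n⁴) (f grows no faster than g), f(n) = O(g(n)) is true.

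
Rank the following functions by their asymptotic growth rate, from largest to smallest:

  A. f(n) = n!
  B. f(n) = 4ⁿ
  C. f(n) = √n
A > B > C

Comparing growth rates:
A = n! is O(n!)
B = 4ⁿ is O(4ⁿ)
C = √n is O(√n)

Therefore, the order from fastest to slowest is: A > B > C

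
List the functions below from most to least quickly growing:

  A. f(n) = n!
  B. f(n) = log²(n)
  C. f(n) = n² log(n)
A > C > B

Comparing growth rates:
A = n! is O(n!)
C = n² log(n) is O(n² log n)
B = log²(n) is O(log² n)

Therefore, the order from fastest to slowest is: A > C > B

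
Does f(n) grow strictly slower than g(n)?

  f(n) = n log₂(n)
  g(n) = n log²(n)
True

f(n) = n log₂(n) is O(n log n), and g(n) = n log²(n) is O(n log² n).
Since O(n log n) grows strictly slower than O(n log² n), f(n) = o(g(n)) is true.
This means lim(n→∞) f(n)/g(n) = 0.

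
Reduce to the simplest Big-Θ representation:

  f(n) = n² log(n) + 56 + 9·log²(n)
Θ(n² log n)

Order the terms by growth rate: 56 ≺ 9·log²(n) ≺ n² log(n).
The fastest-growing term n² log(n) dominates as n → ∞; dropping its constant factor gives Θ(n² log n).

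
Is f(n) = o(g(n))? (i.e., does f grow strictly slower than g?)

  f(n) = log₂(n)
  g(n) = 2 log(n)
False

f(n) = log₂(n) is O(log n), and g(n) = 2 log(n) is O(log n).
Since they have the same growth rate, f(n) = o(g(n)) is false.
(f = o(g) requires f to grow strictly slower, not equal.)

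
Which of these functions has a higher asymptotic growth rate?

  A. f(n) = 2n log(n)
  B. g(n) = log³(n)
A

f(n) = 2n log(n) is O(n log n), while g(n) = log³(n) is O(log³ n).
Since O(n log n) grows faster than O(log³ n), f(n) dominates.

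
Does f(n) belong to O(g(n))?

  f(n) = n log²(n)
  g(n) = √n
False

f(n) = n log²(n) is O(n log² n), and g(n) = √n is O(√n).
Since O(n log² n) grows faster than O(√n), f(n) = O(g(n)) is false.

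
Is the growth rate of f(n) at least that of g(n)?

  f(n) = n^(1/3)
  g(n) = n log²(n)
False

f(n) = n^(1/3) is O(n^(1/3)), and g(n) = n log²(n) is O(n log² n).
Since O(n^(1/3)) grows slower than O(n log² n), f(n) = Ω(g(n)) is false.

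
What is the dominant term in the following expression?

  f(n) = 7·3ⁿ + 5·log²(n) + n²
7·3ⁿ

Looking at each term:
  - 7·3ⁿ is O(3ⁿ)
  - 5·log²(n) is O(log² n)
  - n² is O(n²)

The term 7·3ⁿ (O(3ⁿ)) grows fastest and dominates all others.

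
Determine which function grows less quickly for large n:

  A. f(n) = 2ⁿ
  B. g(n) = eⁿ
A

f(n) = 2ⁿ is O(2ⁿ), while g(n) = eⁿ is O(eⁿ).
Since O(2ⁿ) grows slower than O(eⁿ), f(n) is dominated.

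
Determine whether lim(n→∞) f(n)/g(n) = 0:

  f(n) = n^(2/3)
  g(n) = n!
True

f(n) = n^(2/3) is O(n^(2/3)), and g(n) = n! is O(n!).
Since O(n^(2/3)) grows strictly slower than O(n!), f(n) = o(g(n)) is true.
This means lim(n→∞) f(n)/g(n) = 0.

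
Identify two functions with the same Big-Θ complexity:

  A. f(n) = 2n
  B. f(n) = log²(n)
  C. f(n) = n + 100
A and C

Examining each function:
  A. 2n is O(n)
  B. log²(n) is O(log² n)
  C. n + 100 is O(n)

Functions A and C both have the same complexity class.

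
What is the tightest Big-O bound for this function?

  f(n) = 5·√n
O(√n)

The dominant term in 5·√n is 5·√n, which is Θ(√n).
Constants are absorbed, so the tightest bound is O(√n).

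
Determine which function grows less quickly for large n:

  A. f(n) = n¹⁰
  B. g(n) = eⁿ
A

f(n) = n¹⁰ is O(n¹⁰), while g(n) = eⁿ is O(eⁿ).
Since O(n¹⁰) grows slower than O(eⁿ), f(n) is dominated.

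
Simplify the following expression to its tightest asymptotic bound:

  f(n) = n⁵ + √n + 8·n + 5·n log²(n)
Θ(n⁵)

Order the terms by growth rate: √n ≺ 8·n ≺ 5·n log²(n) ≺ n⁵.
The fastest-growing term n⁵ dominates as n → ∞; dropping its constant factor gives Θ(n⁵).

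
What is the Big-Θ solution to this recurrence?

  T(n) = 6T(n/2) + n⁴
Θ(n⁴)

Master Theorem: a = 6, b = 2, f(n) = n⁴.
Compute the critical exponent d = log₂(6) = 2.585.
Compare f(n) = Θ(n⁴) against n^d:
  k = 4 > d = 2.585, so f(n) = Ω(n^(d+ε)) — Case 3.
  Regularity: a·(n/b)^4/n^4 = a/b^4 = 6/16 < 1 ✓.
  The top-level work dominates: T(n) = Θ(f(n)) = Θ(n⁴).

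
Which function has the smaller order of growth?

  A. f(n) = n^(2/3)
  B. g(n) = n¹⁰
A

f(n) = n^(2/3) is O(n^(2/3)), while g(n) = n¹⁰ is O(n¹⁰).
Since O(n^(2/3)) grows slower than O(n¹⁰), f(n) is dominated.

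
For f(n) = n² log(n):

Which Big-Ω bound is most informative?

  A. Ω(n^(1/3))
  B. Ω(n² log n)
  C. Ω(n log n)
B

f(n) = n² log(n) is Ω(n² log n).
All listed options are valid Big-Ω bounds (lower bounds),
but Ω(n² log n) is the tightest (largest valid bound).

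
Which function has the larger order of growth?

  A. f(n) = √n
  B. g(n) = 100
A

f(n) = √n is O(√n), while g(n) = 100 is O(1).
Since O(√n) grows faster than O(1), f(n) dominates.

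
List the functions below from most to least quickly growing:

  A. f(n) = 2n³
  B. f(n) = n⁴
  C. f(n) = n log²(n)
B > A > C

Comparing growth rates:
B = n⁴ is O(n⁴)
A = 2n³ is O(n³)
C = n log²(n) is O(n log² n)

Therefore, the order from fastest to slowest is: B > A > C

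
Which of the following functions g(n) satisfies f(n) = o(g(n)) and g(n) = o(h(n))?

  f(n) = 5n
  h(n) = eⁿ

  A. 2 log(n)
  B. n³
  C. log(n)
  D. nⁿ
B

We need g(n) with 5n = o(g(n)) and g(n) = o(eⁿ), i.e. O(n) ≺ g ≺ O(eⁿ).
Check each option:
  A. 2 log(n) — O(log n) does not grow strictly faster than f(n)
  B. n³ — O(n³) is strictly between O(n) and O(eⁿ) ✓
  C. log(n) — O(log n) does not grow strictly faster than f(n)
  D. nⁿ — O(nⁿ) does not grow strictly slower than h(n)

Only option B (n³) lies strictly between.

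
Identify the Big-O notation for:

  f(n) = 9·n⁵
O(n⁵)

The dominant term in 9·n⁵ is 9·n⁵, which is Θ(n⁵).
Constants are absorbed, so the tightest bound is O(n⁵).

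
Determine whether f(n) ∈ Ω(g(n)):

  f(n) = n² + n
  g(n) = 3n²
True

f(n) = n² + n and g(n) = 3n² are both O(n²).
Big-Ω permits equal growth rates (f ≥ c·g for some c > 0), so f(n) = Ω(g(n)) is true.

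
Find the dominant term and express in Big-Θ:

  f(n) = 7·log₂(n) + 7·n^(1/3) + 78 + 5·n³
Θ(n³)

Order the terms by growth rate: 78 ≺ 7·log₂(n) ≺ 7·n^(1/3) ≺ 5·n³.
The fastest-growing term 5·n³ dominates as n → ∞; dropping its constant factor gives Θ(n³).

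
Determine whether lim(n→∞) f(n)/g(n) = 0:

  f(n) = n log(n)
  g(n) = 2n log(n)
False

f(n) = n log(n) is O(n log n), and g(n) = 2n log(n) is O(n log n).
Since they have the same growth rate, f(n) = o(g(n)) is false.
(f = o(g) requires f to grow strictly slower, not equal.)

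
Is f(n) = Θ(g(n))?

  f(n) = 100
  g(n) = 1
True

f(n) = 100 and g(n) = 1 are both O(1).
Since they have the same asymptotic growth rate, f(n) = Θ(g(n)) is true.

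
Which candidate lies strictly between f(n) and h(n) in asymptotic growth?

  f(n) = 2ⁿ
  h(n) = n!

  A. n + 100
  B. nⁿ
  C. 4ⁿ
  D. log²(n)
C

We need g(n) with 2ⁿ = o(g(n)) and g(n) = o(n!), i.e. O(2ⁿ) ≺ g ≺ O(n!).
Check each option:
  A. n + 100 — O(n) does not grow strictly faster than f(n)
  B. nⁿ — O(nⁿ) does not grow strictly slower than h(n)
  C. 4ⁿ — O(4ⁿ) is strictly between O(2ⁿ) and O(n!) ✓
  D. log²(n) — O(log² n) does not grow strictly faster than f(n)

Only option C (4ⁿ) lies strictly between.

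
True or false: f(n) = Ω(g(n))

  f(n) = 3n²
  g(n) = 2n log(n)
True

f(n) = 3n² is O(n²), and g(n) = 2n log(n) is O(n log n).
Since O(n²) grows at least as fast as O(n log n), f(n) = Ω(g(n)) is true.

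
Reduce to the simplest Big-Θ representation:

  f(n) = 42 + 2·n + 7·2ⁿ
Θ(2ⁿ)

Order the terms by growth rate: 42 ≺ 2·n ≺ 7·2ⁿ.
The fastest-growing term 7·2ⁿ dominates as n → ∞; dropping its constant factor gives Θ(2ⁿ).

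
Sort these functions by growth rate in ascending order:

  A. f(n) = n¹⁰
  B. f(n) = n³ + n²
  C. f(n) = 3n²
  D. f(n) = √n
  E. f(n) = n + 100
D < E < C < B < A

Comparing growth rates:
D = √n is O(√n)
E = n + 100 is O(n)
C = 3n² is O(n²)
B = n³ + n² is O(n³)
A = n¹⁰ is O(n¹⁰)

Therefore, the order from slowest to fastest is: D < E < C < B < A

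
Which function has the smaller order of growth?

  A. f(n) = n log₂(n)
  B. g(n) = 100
B

f(n) = n log₂(n) is O(n log n), while g(n) = 100 is O(1).
Since O(1) grows slower than O(n log n), g(n) is dominated.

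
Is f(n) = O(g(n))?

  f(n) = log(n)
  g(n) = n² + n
True

f(n) = log(n) is O(log n), and g(n) = n² + n is O(n²).
Since O(log n) ⊆ O(n²) (f grows no faster than g), f(n) = O(g(n)) is true.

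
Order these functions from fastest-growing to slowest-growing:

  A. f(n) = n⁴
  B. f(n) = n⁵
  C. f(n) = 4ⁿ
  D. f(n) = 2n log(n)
C > B > A > D

Comparing growth rates:
C = 4ⁿ is O(4ⁿ)
B = n⁵ is O(n⁵)
A = n⁴ is O(n⁴)
D = 2n log(n) is O(n log n)

Therefore, the order from fastest to slowest is: C > B > A > D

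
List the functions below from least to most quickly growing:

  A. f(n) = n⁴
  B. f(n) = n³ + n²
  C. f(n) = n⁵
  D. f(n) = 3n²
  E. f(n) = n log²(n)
E < D < B < A < C

Comparing growth rates:
E = n log²(n) is O(n log² n)
D = 3n² is O(n²)
B = n³ + n² is O(n³)
A = n⁴ is O(n⁴)
C = n⁵ is O(n⁵)

Therefore, the order from slowest to fastest is: E < D < B < A < C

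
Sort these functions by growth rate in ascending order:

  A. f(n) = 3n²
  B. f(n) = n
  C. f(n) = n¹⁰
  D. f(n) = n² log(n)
B < A < D < C

Comparing growth rates:
B = n is O(n)
A = 3n² is O(n²)
D = n² log(n) is O(n² log n)
C = n¹⁰ is O(n¹⁰)

Therefore, the order from slowest to fastest is: B < A < D < C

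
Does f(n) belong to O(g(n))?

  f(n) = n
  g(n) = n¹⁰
True

f(n) = n is O(n), and g(n) = n¹⁰ is O(n¹⁰).
Since O(n) ⊆ O(n¹⁰) (f grows no faster than g), f(n) = O(g(n)) is true.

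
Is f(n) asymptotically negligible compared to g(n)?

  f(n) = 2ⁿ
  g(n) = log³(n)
False

f(n) = 2ⁿ is O(2ⁿ), and g(n) = log³(n) is O(log³ n).
Since O(2ⁿ) grows faster than or equal to O(log³ n), f(n) = o(g(n)) is false.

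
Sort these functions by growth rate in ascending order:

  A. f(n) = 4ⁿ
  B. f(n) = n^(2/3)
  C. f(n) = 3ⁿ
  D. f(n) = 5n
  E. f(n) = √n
E < B < D < C < A

Comparing growth rates:
E = √n is O(√n)
B = n^(2/3) is O(n^(2/3))
D = 5n is O(n)
C = 3ⁿ is O(3ⁿ)
A = 4ⁿ is O(4ⁿ)

Therefore, the order from slowest to fastest is: E < B < D < C < A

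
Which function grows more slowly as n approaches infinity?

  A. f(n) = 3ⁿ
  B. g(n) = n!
A

f(n) = 3ⁿ is O(3ⁿ), while g(n) = n! is O(n!).
Since O(3ⁿ) grows slower than O(n!), f(n) is dominated.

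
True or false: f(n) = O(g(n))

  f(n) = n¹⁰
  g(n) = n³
False

f(n) = n¹⁰ is O(n¹⁰), and g(n) = n³ is O(n³).
Since O(n¹⁰) grows faster than O(n³), f(n) = O(g(n)) is false.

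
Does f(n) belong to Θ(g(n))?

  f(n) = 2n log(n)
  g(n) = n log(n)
True

f(n) = 2n log(n) and g(n) = n log(n) are both O(n log n).
Since they have the same asymptotic growth rate, f(n) = Θ(g(n)) is true.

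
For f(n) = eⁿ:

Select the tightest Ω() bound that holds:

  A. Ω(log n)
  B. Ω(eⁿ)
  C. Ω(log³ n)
B

f(n) = eⁿ is Ω(eⁿ).
All listed options are valid Big-Ω bounds (lower bounds),
but Ω(eⁿ) is the tightest (largest valid bound).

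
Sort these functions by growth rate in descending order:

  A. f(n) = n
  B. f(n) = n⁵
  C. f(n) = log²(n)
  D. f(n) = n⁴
B > D > A > C

Comparing growth rates:
B = n⁵ is O(n⁵)
D = n⁴ is O(n⁴)
A = n is O(n)
C = log²(n) is O(log² n)

Therefore, the order from fastest to slowest is: B > D > A > C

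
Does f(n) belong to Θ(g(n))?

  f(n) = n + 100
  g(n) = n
True

f(n) = n + 100 and g(n) = n are both O(n).
Since they have the same asymptotic growth rate, f(n) = Θ(g(n)) is true.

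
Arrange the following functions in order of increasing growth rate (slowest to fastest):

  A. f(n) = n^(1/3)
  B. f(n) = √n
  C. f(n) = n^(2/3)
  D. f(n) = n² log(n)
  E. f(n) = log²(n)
E < A < B < C < D

Comparing growth rates:
E = log²(n) is O(log² n)
A = n^(1/3) is O(n^(1/3))
B = √n is O(√n)
C = n^(2/3) is O(n^(2/3))
D = n² log(n) is O(n² log n)

Therefore, the order from slowest to fastest is: E < A < B < C < D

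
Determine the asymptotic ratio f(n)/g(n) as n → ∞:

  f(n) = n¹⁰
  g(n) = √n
∞

Since n¹⁰ (O(n¹⁰)) grows faster than √n (O(√n)),
the ratio f(n)/g(n) → ∞ as n → ∞.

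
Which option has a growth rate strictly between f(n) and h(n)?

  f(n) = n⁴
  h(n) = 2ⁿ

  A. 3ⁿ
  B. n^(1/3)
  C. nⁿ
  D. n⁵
D

We need g(n) with n⁴ = o(g(n)) and g(n) = o(2ⁿ), i.e. O(n⁴) ≺ g ≺ O(2ⁿ).
Check each option:
  A. 3ⁿ — O(3ⁿ) does not grow strictly slower than h(n)
  B. n^(1/3) — O(n^(1/3)) does not grow strictly faster than f(n)
  C. nⁿ — O(nⁿ) does not grow strictly slower than h(n)
  D. n⁵ — O(n⁵) is strictly between O(n⁴) and O(2ⁿ) ✓

Only option D (n⁵) lies strictly between.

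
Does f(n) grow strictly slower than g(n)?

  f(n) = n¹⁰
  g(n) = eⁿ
True

f(n) = n¹⁰ is O(n¹⁰), and g(n) = eⁿ is O(eⁿ).
Since O(n¹⁰) grows strictly slower than O(eⁿ), f(n) = o(g(n)) is true.
This means lim(n→∞) f(n)/g(n) = 0.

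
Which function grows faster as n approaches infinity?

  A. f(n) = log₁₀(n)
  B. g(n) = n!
B

f(n) = log₁₀(n) is O(log n), while g(n) = n! is O(n!).
Since O(n!) grows faster than O(log n), g(n) dominates.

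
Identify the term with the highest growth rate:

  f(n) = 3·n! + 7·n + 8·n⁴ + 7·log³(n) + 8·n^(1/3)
3·n!

Looking at each term:
  - 3·n! is O(n!)
  - 7·n is O(n)
  - 8·n⁴ is O(n⁴)
  - 7·log³(n) is O(log³ n)
  - 8·n^(1/3) is O(n^(1/3))

The term 3·n! (O(n!)) grows fastest and dominates all others.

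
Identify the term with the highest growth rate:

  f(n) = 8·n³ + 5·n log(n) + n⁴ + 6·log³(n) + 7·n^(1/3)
n⁴

Looking at each term:
  - 8·n³ is O(n³)
  - 5·n log(n) is O(n log n)
  - n⁴ is O(n⁴)
  - 6·log³(n) is O(log³ n)
  - 7·n^(1/3) is O(n^(1/3))

The term n⁴ (O(n⁴)) grows fastest and dominates all others.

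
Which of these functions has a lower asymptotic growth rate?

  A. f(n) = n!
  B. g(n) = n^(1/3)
B

f(n) = n! is O(n!), while g(n) = n^(1/3) is O(n^(1/3)).
Since O(n^(1/3)) grows slower than O(n!), g(n) is dominated.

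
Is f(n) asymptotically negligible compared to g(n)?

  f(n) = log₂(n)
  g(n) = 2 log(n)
False

f(n) = log₂(n) is O(log n), and g(n) = 2 log(n) is O(log n).
Since they have the same growth rate, f(n) = o(g(n)) is false.
(f = o(g) requires f to grow strictly slower, not equal.)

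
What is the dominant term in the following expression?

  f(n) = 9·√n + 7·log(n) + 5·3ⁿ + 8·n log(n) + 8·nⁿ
8·nⁿ

Looking at each term:
  - 9·√n is O(√n)
  - 7·log(n) is O(log n)
  - 5·3ⁿ is O(3ⁿ)
  - 8·n log(n) is O(n log n)
  - 8·nⁿ is O(nⁿ)

The term 8·nⁿ (O(nⁿ)) grows fastest and dominates all others.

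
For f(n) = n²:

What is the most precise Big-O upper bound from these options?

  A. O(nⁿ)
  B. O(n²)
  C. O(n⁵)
B

f(n) = n² is O(n²).
All listed options are valid Big-O bounds (upper bounds),
but O(n²) is the tightest (smallest valid bound).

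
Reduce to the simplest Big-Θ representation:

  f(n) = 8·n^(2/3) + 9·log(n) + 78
Θ(n^(2/3))

Order the terms by growth rate: 78 ≺ 9·log(n) ≺ 8·n^(2/3).
The fastest-growing term 8·n^(2/3) dominates as n → ∞; dropping its constant factor gives Θ(n^(2/3)).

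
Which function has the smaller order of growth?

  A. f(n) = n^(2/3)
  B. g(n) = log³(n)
B

f(n) = n^(2/3) is O(n^(2/3)), while g(n) = log³(n) is O(log³ n).
Since O(log³ n) grows slower than O(n^(2/3)), g(n) is dominated.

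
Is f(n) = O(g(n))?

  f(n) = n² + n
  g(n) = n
False

f(n) = n² + n is O(n²), and g(n) = n is O(n).
Since O(n²) grows faster than O(n), f(n) = O(g(n)) is false.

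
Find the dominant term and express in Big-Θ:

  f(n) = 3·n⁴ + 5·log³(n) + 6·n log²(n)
Θ(n⁴)

Order the terms by growth rate: 5·log³(n) ≺ 6·n log²(n) ≺ 3·n⁴.
The fastest-growing term 3·n⁴ dominates as n → ∞; dropping its constant factor gives Θ(n⁴).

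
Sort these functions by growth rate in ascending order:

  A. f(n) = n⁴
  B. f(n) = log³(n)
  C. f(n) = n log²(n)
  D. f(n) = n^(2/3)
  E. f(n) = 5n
B < D < E < C < A

Comparing growth rates:
B = log³(n) is O(log³ n)
D = n^(2/3) is O(n^(2/3))
E = 5n is O(n)
C = n log²(n) is O(n log² n)
A = n⁴ is O(n⁴)

Therefore, the order from slowest to fastest is: B < D < E < C < A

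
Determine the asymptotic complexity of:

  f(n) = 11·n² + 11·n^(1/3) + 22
O(n²)

The dominant term in 11·n² + 11·n^(1/3) + 22 is 11·n², which is Θ(n²).
Lower-order terms (11·n^(1/3), 22) are asymptotically negligible.
Constants are absorbed, so the tightest bound is O(n²).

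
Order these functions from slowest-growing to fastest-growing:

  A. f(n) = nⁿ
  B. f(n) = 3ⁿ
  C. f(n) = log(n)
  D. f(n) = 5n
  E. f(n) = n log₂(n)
C < D < E < B < A

Comparing growth rates:
C = log(n) is O(log n)
D = 5n is O(n)
E = n log₂(n) is O(n log n)
B = 3ⁿ is O(3ⁿ)
A = nⁿ is O(nⁿ)

Therefore, the order from slowest to fastest is: C < D < E < B < A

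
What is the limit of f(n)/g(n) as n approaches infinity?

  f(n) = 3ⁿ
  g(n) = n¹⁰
∞

Since 3ⁿ (O(3ⁿ)) grows faster than n¹⁰ (O(n¹⁰)),
the ratio f(n)/g(n) → ∞ as n → ∞.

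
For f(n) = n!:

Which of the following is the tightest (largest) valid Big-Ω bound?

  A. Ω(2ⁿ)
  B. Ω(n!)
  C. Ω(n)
B

f(n) = n! is Ω(n!).
All listed options are valid Big-Ω bounds (lower bounds),
but Ω(n!) is the tightest (largest valid bound).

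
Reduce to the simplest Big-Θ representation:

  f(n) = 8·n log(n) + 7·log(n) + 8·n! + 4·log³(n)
Θ(n!)

Order the terms by growth rate: 7·log(n) ≺ 4·log³(n) ≺ 8·n log(n) ≺ 8·n!.
The fastest-growing term 8·n! dominates as n → ∞; dropping its constant factor gives Θ(n!).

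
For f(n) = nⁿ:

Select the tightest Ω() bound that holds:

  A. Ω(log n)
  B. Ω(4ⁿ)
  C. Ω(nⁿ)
C

f(n) = nⁿ is Ω(nⁿ).
All listed options are valid Big-Ω bounds (lower bounds),
but Ω(nⁿ) is the tightest (largest valid bound).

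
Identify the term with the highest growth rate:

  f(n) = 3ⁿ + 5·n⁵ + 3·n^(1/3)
3ⁿ

Looking at each term:
  - 3ⁿ is O(3ⁿ)
  - 5·n⁵ is O(n⁵)
  - 3·n^(1/3) is O(n^(1/3))

The term 3ⁿ (O(3ⁿ)) grows fastest and dominates all others.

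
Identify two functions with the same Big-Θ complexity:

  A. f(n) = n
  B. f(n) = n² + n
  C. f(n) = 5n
A and C

Examining each function:
  A. n is O(n)
  B. n² + n is O(n²)
  C. 5n is O(n)

Functions A and C both have the same complexity class.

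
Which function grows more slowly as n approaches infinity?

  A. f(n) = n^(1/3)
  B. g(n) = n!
A

f(n) = n^(1/3) is O(n^(1/3)), while g(n) = n! is O(n!).
Since O(n^(1/3)) grows slower than O(n!), f(n) is dominated.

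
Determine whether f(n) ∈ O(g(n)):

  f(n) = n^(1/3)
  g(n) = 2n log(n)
True

f(n) = n^(1/3) is O(n^(1/3)), and g(n) = 2n log(n) is O(n log n).
Since O(n^(1/3)) ⊆ O(n log n) (f grows no faster than g), f(n) = O(g(n)) is true.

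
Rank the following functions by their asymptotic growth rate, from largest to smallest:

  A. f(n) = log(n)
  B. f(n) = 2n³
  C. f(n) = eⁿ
C > B > A

Comparing growth rates:
C = eⁿ is O(eⁿ)
B = 2n³ is O(n³)
A = log(n) is O(log n)

Therefore, the order from fastest to slowest is: C > B > A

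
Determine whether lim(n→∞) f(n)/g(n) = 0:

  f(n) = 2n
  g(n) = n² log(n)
True

f(n) = 2n is O(n), and g(n) = n² log(n) is O(n² log n).
Since O(n) grows strictly slower than O(n² log n), f(n) = o(g(n)) is true.
This means lim(n→∞) f(n)/g(n) = 0.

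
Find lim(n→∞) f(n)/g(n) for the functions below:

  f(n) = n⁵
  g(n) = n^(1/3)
∞

Since n⁵ (O(n⁵)) grows faster than n^(1/3) (O(n^(1/3))),
the ratio f(n)/g(n) → ∞ as n → ∞.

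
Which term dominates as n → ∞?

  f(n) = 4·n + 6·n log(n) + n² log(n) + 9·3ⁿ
9·3ⁿ

Looking at each term:
  - 4·n is O(n)
  - 6·n log(n) is O(n log n)
  - n² log(n) is O(n² log n)
  - 9·3ⁿ is O(3ⁿ)

The term 9·3ⁿ (O(3ⁿ)) grows fastest and dominates all others.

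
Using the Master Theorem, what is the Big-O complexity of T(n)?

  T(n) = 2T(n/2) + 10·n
Θ(n log n)

Master Theorem: a = 2, b = 2, f(n) = 10·n.
Compute the critical exponent d = log₂(2) = 1.
Compare f(n) = Θ(n) against n^d:
  k = 1 = d, so f(n) = Θ(n^d) — Case 2.
  Work is balanced across levels: T(n) = Θ(n^d log n) = Θ(n log n).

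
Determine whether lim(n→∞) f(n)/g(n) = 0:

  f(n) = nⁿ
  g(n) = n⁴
False

f(n) = nⁿ is O(nⁿ), and g(n) = n⁴ is O(n⁴).
Since O(nⁿ) grows faster than or equal to O(n⁴), f(n) = o(g(n)) is false.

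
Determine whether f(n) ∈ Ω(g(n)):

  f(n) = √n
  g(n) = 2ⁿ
False

f(n) = √n is O(√n), and g(n) = 2ⁿ is O(2ⁿ).
Since O(√n) grows slower than O(2ⁿ), f(n) = Ω(g(n)) is false.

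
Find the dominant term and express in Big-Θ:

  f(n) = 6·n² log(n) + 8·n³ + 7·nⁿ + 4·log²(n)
Θ(nⁿ)

Order the terms by growth rate: 4·log²(n) ≺ 6·n² log(n) ≺ 8·n³ ≺ 7·nⁿ.
The fastest-growing term 7·nⁿ dominates as n → ∞; dropping its constant factor gives Θ(nⁿ).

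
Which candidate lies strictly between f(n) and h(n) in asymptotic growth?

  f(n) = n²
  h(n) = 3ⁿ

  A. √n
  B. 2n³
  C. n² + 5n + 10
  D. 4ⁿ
B

We need g(n) with n² = o(g(n)) and g(n) = o(3ⁿ), i.e. O(n²) ≺ g ≺ O(3ⁿ).
Check each option:
  A. √n — O(√n) does not grow strictly faster than f(n)
  B. 2n³ — O(n³) is strictly between O(n²) and O(3ⁿ) ✓
  C. n² + 5n + 10 — O(n²) does not grow strictly faster than f(n)
  D. 4ⁿ — O(4ⁿ) does not grow strictly slower than h(n)

Only option B (2n³) lies strictly between.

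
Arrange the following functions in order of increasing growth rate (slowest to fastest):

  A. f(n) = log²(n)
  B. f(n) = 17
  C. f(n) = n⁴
B < A < C

Comparing growth rates:
B = 17 is O(1)
A = log²(n) is O(log² n)
C = n⁴ is O(n⁴)

Therefore, the order from slowest to fastest is: B < A < C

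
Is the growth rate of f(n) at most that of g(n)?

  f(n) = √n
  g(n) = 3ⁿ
True

f(n) = √n is O(√n), and g(n) = 3ⁿ is O(3ⁿ).
Since O(√n) ⊆ O(3ⁿ) (f grows no faster than g), f(n) = O(g(n)) is true.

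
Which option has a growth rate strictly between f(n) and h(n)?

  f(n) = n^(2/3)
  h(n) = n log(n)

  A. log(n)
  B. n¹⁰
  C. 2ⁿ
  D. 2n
D

We need g(n) with n^(2/3) = o(g(n)) and g(n) = o(n log(n)), i.e. O(n^(2/3)) ≺ g ≺ O(n log n).
Check each option:
  A. log(n) — O(log n) does not grow strictly faster than f(n)
  B. n¹⁰ — O(n¹⁰) does not grow strictly slower than h(n)
  C. 2ⁿ — O(2ⁿ) does not grow strictly slower than h(n)
  D. 2n — O(n) is strictly between O(n^(2/3)) and O(n log n) ✓

Only option D (2n) lies strictly between.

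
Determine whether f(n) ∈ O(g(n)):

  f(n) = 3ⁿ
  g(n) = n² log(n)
False

f(n) = 3ⁿ is O(3ⁿ), and g(n) = n² log(n) is O(n² log n).
Since O(3ⁿ) grows faster than O(n² log n), f(n) = O(g(n)) is false.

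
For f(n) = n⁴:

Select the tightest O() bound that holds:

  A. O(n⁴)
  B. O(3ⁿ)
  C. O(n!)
A

f(n) = n⁴ is O(n⁴).
All listed options are valid Big-O bounds (upper bounds),
but O(n⁴) is the tightest (smallest valid bound).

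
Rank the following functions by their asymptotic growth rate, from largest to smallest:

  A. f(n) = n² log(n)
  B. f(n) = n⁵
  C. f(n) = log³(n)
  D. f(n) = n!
D > B > A > C

Comparing growth rates:
D = n! is O(n!)
B = n⁵ is O(n⁵)
A = n² log(n) is O(n² log n)
C = log³(n) is O(log³ n)

Therefore, the order from fastest to slowest is: D > B > A > C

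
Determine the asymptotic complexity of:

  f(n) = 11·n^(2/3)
O(n^(2/3))

The dominant term in 11·n^(2/3) is 11·n^(2/3), which is Θ(n^(2/3)).
Constants are absorbed, so the tightest bound is O(n^(2/3)).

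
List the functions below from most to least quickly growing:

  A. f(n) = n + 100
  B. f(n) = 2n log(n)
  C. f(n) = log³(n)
B > A > C

Comparing growth rates:
B = 2n log(n) is O(n log n)
A = n + 100 is O(n)
C = log³(n) is O(log³ n)

Therefore, the order from fastest to slowest is: B > A > C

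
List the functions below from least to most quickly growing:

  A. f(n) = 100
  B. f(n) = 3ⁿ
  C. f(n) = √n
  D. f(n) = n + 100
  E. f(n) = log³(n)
A < E < C < D < B

Comparing growth rates:
A = 100 is O(1)
E = log³(n) is O(log³ n)
C = √n is O(√n)
D = n + 100 is O(n)
B = 3ⁿ is O(3ⁿ)

Therefore, the order from slowest to fastest is: A < E < C < D < B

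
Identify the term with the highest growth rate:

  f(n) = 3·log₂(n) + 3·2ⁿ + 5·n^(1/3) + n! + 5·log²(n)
n!

Looking at each term:
  - 3·log₂(n) is O(log n)
  - 3·2ⁿ is O(2ⁿ)
  - 5·n^(1/3) is O(n^(1/3))
  - n! is O(n!)
  - 5·log²(n) is O(log² n)

The term n! (O(n!)) grows fastest and dominates all others.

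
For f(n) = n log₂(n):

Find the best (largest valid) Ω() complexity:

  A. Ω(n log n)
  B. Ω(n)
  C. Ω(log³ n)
A

f(n) = n log₂(n) is Ω(n log n).
All listed options are valid Big-Ω bounds (lower bounds),
but Ω(n log n) is the tightest (largest valid bound).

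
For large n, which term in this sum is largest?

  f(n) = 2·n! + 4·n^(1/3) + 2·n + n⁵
2·n!

Looking at each term:
  - 2·n! is O(n!)
  - 4·n^(1/3) is O(n^(1/3))
  - 2·n is O(n)
  - n⁵ is O(n⁵)

The term 2·n! (O(n!)) grows fastest and dominates all others.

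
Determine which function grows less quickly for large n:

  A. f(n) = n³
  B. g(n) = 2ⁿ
A

f(n) = n³ is O(n³), while g(n) = 2ⁿ is O(2ⁿ).
Since O(n³) grows slower than O(2ⁿ), f(n) is dominated.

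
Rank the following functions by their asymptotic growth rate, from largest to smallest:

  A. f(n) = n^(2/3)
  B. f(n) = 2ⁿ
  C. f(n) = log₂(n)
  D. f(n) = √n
B > A > D > C

Comparing growth rates:
B = 2ⁿ is O(2ⁿ)
A = n^(2/3) is O(n^(2/3))
D = √n is O(√n)
C = log₂(n) is O(log n)

Therefore, the order from fastest to slowest is: B > A > D > C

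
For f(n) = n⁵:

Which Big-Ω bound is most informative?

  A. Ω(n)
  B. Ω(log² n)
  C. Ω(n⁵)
C

f(n) = n⁵ is Ω(n⁵).
All listed options are valid Big-Ω bounds (lower bounds),
but Ω(n⁵) is the tightest (largest valid bound).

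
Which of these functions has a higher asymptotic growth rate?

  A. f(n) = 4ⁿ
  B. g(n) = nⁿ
B

f(n) = 4ⁿ is O(4ⁿ), while g(n) = nⁿ is O(nⁿ).
Since O(nⁿ) grows faster than O(4ⁿ), g(n) dominates.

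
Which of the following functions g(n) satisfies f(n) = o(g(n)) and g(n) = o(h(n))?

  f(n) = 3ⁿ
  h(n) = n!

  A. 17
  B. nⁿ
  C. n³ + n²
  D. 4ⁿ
D

We need g(n) with 3ⁿ = o(g(n)) and g(n) = o(n!), i.e. O(3ⁿ) ≺ g ≺ O(n!).
Check each option:
  A. 17 — O(1) does not grow strictly faster than f(n)
  B. nⁿ — O(nⁿ) does not grow strictly slower than h(n)
  C. n³ + n² — O(n³) does not grow strictly faster than f(n)
  D. 4ⁿ — O(4ⁿ) is strictly between O(3ⁿ) and O(n!) ✓

Only option D (4ⁿ) lies strictly between.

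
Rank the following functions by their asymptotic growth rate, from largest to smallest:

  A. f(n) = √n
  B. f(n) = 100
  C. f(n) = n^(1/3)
A > C > B

Comparing growth rates:
A = √n is O(√n)
C = n^(1/3) is O(n^(1/3))
B = 100 is O(1)

Therefore, the order from fastest to slowest is: A > C > B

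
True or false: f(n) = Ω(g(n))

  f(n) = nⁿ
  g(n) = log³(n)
True

f(n) = nⁿ is O(nⁿ), and g(n) = log³(n) is O(log³ n).
Since O(nⁿ) grows at least as fast as O(log³ n), f(n) = Ω(g(n)) is true.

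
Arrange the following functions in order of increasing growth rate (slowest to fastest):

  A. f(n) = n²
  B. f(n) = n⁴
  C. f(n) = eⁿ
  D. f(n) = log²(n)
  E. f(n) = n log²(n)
D < E < A < B < C

Comparing growth rates:
D = log²(n) is O(log² n)
E = n log²(n) is O(n log² n)
A = n² is O(n²)
B = n⁴ is O(n⁴)
C = eⁿ is O(eⁿ)

Therefore, the order from slowest to fastest is: D < E < A < B < C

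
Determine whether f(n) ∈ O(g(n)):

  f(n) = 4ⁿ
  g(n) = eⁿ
False

f(n) = 4ⁿ is O(4ⁿ), and g(n) = eⁿ is O(eⁿ).
Since O(4ⁿ) grows faster than O(eⁿ), f(n) = O(g(n)) is false.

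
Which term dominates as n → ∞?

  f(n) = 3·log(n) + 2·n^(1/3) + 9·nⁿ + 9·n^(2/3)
9·nⁿ

Looking at each term:
  - 3·log(n) is O(log n)
  - 2·n^(1/3) is O(n^(1/3))
  - 9·nⁿ is O(nⁿ)
  - 9·n^(2/3) is O(n^(2/3))

The term 9·nⁿ (O(nⁿ)) grows fastest and dominates all others.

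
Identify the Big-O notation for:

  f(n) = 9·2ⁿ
O(2ⁿ)

The dominant term in 9·2ⁿ is 9·2ⁿ, which is Θ(2ⁿ).
Constants are absorbed, so the tightest bound is O(2ⁿ).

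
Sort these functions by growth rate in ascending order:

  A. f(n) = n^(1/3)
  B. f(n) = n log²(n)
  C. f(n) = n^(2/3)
A < C < B

Comparing growth rates:
A = n^(1/3) is O(n^(1/3))
C = n^(2/3) is O(n^(2/3))
B = n log²(n) is O(n log² n)

Therefore, the order from slowest to fastest is: A < C < B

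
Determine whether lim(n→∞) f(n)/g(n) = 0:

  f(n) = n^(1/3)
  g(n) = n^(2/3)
True

f(n) = n^(1/3) is O(n^(1/3)), and g(n) = n^(2/3) is O(n^(2/3)).
Since O(n^(1/3)) grows strictly slower than O(n^(2/3)), f(n) = o(g(n)) is true.
This means lim(n→∞) f(n)/g(n) = 0.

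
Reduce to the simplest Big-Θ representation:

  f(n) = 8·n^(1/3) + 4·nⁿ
Θ(nⁿ)

Order the terms by growth rate: 8·n^(1/3) ≺ 4·nⁿ.
The fastest-growing term 4·nⁿ dominates as n → ∞; dropping its constant factor gives Θ(nⁿ).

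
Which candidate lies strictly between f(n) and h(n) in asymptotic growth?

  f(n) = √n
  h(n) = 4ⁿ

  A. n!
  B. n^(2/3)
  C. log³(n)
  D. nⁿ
B

We need g(n) with √n = o(g(n)) and g(n) = o(4ⁿ), i.e. O(√n) ≺ g ≺ O(4ⁿ).
Check each option:
  A. n! — O(n!) does not grow strictly slower than h(n)
  B. n^(2/3) — O(n^(2/3)) is strictly between O(√n) and O(4ⁿ) ✓
  C. log³(n) — O(log³ n) does not grow strictly faster than f(n)
  D. nⁿ — O(nⁿ) does not grow strictly slower than h(n)

Only option B (n^(2/3)) lies strictly between.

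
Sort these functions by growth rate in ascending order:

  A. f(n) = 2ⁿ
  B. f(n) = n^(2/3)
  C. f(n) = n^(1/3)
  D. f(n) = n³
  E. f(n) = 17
E < C < B < D < A

Comparing growth rates:
E = 17 is O(1)
C = n^(1/3) is O(n^(1/3))
B = n^(2/3) is O(n^(2/3))
D = n³ is O(n³)
A = 2ⁿ is O(2ⁿ)

Therefore, the order from slowest to fastest is: E < C < B < D < A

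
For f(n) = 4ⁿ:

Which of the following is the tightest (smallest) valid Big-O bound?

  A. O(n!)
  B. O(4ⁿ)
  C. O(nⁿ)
B

f(n) = 4ⁿ is O(4ⁿ).
All listed options are valid Big-O bounds (upper bounds),
but O(4ⁿ) is the tightest (smallest valid bound).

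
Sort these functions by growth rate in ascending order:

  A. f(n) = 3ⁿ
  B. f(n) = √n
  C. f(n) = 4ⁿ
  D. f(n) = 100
D < B < A < C

Comparing growth rates:
D = 100 is O(1)
B = √n is O(√n)
A = 3ⁿ is O(3ⁿ)
C = 4ⁿ is O(4ⁿ)

Therefore, the order from slowest to fastest is: D < B < A < C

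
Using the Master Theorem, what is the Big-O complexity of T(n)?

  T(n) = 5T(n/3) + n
Θ(n^log₃(5))

Master Theorem: a = 5, b = 3, f(n) = n.
Compute the critical exponent d = log₃(5) = 1.465.
Compare f(n) = Θ(n) against n^d:
  k = 1 < d = 1.465, so f(n) = O(n^(d-ε)) — Case 1.
  The recursion cost dominates: T(n) = Θ(n^d) = Θ(n^log₃(5)).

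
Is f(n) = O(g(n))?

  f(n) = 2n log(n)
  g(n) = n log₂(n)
True

f(n) = 2n log(n) and g(n) = n log₂(n) are both O(n log n).
Big-O permits equal growth rates (f ≤ c·g for some c), so f(n) = O(g(n)) is true.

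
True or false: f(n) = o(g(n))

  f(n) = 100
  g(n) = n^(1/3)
True

f(n) = 100 is O(1), and g(n) = n^(1/3) is O(n^(1/3)).
Since O(1) grows strictly slower than O(n^(1/3)), f(n) = o(g(n)) is true.
This means lim(n→∞) f(n)/g(n) = 0.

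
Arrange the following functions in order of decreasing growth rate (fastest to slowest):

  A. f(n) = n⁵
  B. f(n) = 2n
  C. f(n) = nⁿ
C > A > B

Comparing growth rates:
C = nⁿ is O(nⁿ)
A = n⁵ is O(n⁵)
B = 2n is O(n)

Therefore, the order from fastest to slowest is: C > A > B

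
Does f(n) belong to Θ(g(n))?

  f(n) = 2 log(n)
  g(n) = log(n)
True

f(n) = 2 log(n) and g(n) = log(n) are both O(log n).
Since they have the same asymptotic growth rate, f(n) = Θ(g(n)) is true.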